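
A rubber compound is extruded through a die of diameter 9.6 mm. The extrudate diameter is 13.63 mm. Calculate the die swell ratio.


Die swell ratio = D_extrudate / D_die
= 13.63 / 9.6
= 1.42

Die swell = 1.42


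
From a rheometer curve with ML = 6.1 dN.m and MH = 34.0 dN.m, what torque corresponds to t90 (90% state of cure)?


M90 = ML + 0.9 * (MH - ML)
M90 = 6.1 + 0.9 * (34.0 - 6.1)
M90 = 6.1 + 0.9 * 27.9
M90 = 31.21 dN.m

31.21 dN.m


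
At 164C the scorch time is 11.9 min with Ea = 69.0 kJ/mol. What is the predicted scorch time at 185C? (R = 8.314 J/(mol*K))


Convert temperatures: T1 = 164 + 273.15 = 437.15 K, T2 = 185 + 273.15 = 458.15 K
ts2_new = 11.9 * exp(69000 / 8.314 * (1/458.15 - 1/437.15))
1/T2 - 1/T1 = -1.0485e-04
ts2_new = 4.98 min

4.98 min


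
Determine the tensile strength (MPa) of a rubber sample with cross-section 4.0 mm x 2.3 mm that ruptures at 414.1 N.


Area = width * thickness = 4.0 * 2.3 = 9.2 mm^2
TS = force / area = 414.1 / 9.2 = 45.01 MPa

45.01 MPa


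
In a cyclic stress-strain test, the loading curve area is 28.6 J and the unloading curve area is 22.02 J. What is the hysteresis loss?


Hysteresis loss = loading - unloading
= 28.6 - 22.02
= 6.58 J

6.58 J


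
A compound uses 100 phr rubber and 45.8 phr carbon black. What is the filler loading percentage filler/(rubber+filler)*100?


Filler % = filler / (rubber + filler) * 100
= 45.8 / (100 + 45.8) * 100
= 45.8 / 145.8 * 100
= 31.41%

31.41%


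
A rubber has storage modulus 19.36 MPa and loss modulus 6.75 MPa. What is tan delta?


tan delta = E'' / E'
= 6.75 / 19.36
= 0.3487

tan delta = 0.3487


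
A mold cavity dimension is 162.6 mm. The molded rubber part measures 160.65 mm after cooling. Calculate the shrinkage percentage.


Shrinkage = (mold - part) / mold * 100
= (162.6 - 160.65) / 162.6 * 100
= 1.95 / 162.6 * 100
= 1.2%

1.2%


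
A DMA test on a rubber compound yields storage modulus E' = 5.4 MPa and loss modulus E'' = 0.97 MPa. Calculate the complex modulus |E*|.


|E*| = sqrt(E'^2 + E''^2)
= sqrt(5.4^2 + 0.97^2)
= sqrt(29.1600 + 0.9409)
= 5.486 MPa

5.486 MPa


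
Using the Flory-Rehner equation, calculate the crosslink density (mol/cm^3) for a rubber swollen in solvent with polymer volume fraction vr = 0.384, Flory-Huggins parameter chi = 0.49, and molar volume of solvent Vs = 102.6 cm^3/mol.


ln(1 - vr) = ln(1 - 0.384) = -0.4845
Numerator = -((-0.4845) + 0.384 + 0.49 * 0.384^2) = 0.0283
Denominator = 102.6 * (0.384^(1/3) - 0.384/2) = 54.8754
nu = 0.0283 / 54.8754 = 5.1489e-04 mol/cm^3

5.1489e-04 mol/cm^3


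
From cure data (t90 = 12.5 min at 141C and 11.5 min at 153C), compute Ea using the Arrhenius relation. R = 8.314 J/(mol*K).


T1 = 414.15 K, T2 = 426.15 K
1/T1 - 1/T2 = 6.7993e-05
ln(t1/t2) = ln(12.5/11.5) = 0.0834
Ea = 8.314 * 0.0834 / 6.7993e-05 = 10195.7506 J/mol
Ea = 10.2 kJ/mol

10.2 kJ/mol


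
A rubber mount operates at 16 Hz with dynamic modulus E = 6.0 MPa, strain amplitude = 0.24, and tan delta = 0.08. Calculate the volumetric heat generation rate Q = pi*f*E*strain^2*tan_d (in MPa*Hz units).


Q = pi * f * E * strain^2 * tan_d
= pi * 16 * 6.0 * 0.24^2 * 0.08
= pi * 16 * 6.0 * 0.0576 * 0.08
= 1.3897

Q = 1.3897


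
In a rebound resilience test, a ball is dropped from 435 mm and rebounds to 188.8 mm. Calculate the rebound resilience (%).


Resilience = h_rebound / h_drop * 100
= 188.8 / 435 * 100
= 43.4%

43.4%


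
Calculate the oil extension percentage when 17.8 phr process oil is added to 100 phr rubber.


Oil % = oil / (100 + oil) * 100
= 17.8 / (100 + 17.8) * 100
= 17.8 / 117.8 * 100
= 15.11%

15.11%


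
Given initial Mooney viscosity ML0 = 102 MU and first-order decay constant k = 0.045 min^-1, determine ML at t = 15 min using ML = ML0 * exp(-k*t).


ML = ML0 * exp(-k * t)
ML = 102 * exp(-0.045 * 15)
ML = 102 * 0.5092
ML = 51.93 MU

51.93 MU


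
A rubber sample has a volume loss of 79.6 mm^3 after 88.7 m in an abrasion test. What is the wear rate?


Rate = volume_loss / distance
= 79.6 / 88.7
= 0.897 mm^3/m

0.897 mm^3/m


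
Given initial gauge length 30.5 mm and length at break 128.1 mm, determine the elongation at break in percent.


Elongation = (Lf - L0) / L0 * 100
= (128.1 - 30.5) / 30.5 * 100
= 97.6 / 30.5 * 100
= 320.0%

320.0%


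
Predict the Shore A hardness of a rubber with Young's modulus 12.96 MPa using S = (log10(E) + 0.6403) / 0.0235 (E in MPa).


log10(E) = 0.0235*S - 0.6403  =>  S = (log10(E) + 0.6403) / 0.0235
log10(12.96) = 1.112605
S = (1.112605 + 0.6403) / 0.0235 = 1.752905 / 0.0235
S = 74.6

Shore A = 74.6


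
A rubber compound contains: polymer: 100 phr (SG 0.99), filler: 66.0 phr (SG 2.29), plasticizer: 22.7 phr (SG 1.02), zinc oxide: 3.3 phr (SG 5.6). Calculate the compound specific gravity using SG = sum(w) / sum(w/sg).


Sum of weights = 192.0
Volume contributions:
  polymer: 100/0.99 = 101.0101
  filler: 66.0/2.29 = 28.8210
  plasticizer: 22.7/1.02 = 22.2549
  zinc oxide: 3.3/5.6 = 0.5893
Sum of volumes = 152.6752
SG = 192.0 / 152.6752 = 1.258

SG = 1.258


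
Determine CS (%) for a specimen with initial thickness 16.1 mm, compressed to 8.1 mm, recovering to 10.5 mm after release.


CS = (t0 - recovered) / (t0 - ts) * 100
= (16.1 - 10.5) / (16.1 - 8.1) * 100
= 5.6 / 8.0 * 100
= 70.0%

70.0%


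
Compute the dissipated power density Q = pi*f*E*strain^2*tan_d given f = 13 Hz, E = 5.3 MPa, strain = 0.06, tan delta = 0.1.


Q = pi * f * E * strain^2 * tan_d
= pi * 13 * 5.3 * 0.06^2 * 0.1
= pi * 13 * 5.3 * 0.0036 * 0.1
= 0.0779

Q = 0.0779


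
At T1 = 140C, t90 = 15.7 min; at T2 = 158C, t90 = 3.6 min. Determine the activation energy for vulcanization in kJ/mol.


T1 = 413.15 K, T2 = 431.15 K
1/T1 - 1/T2 = 1.0105e-04
ln(t1/t2) = ln(15.7/3.6) = 1.4727
Ea = 8.314 * 1.4727 / 1.0105e-04 = 121170.2133 J/mol
Ea = 121.17 kJ/mol

121.17 kJ/mol


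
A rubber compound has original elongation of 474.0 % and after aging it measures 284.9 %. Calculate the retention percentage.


Retention = aged / original * 100
= 284.9 / 474.0 * 100
= 60.1%

60.1%


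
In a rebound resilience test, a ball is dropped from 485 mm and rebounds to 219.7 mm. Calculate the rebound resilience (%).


Resilience = h_rebound / h_drop * 100
= 219.7 / 485 * 100
= 45.3%

45.3%


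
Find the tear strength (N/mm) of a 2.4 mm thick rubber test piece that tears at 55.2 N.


Tear strength = force / thickness
= 55.2 / 2.4
= 23.0 N/mm

23.0 N/mm


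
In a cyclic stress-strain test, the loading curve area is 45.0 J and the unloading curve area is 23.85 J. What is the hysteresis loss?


Hysteresis loss = loading - unloading
= 45.0 - 23.85
= 21.15 J

21.15 J


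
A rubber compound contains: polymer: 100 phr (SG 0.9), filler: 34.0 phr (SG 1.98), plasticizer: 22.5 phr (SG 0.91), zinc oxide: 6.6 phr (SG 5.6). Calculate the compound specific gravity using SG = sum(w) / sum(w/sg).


Sum of weights = 163.1
Volume contributions:
  polymer: 100/0.9 = 111.1111
  filler: 34.0/1.98 = 17.1717
  plasticizer: 22.5/0.91 = 24.7253
  zinc oxide: 6.6/5.6 = 1.1786
Sum of volumes = 154.1867
SG = 163.1 / 154.1867 = 1.058

SG = 1.058


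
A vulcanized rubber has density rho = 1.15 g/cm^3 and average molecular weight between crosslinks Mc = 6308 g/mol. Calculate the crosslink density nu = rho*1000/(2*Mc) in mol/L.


nu = rho * 1000 / (2 * Mc)
nu = 1.15 * 1000 / (2 * 6308)
nu = 1150.0 / 12616
nu = 0.0912 mol/L

0.0912 mol/L


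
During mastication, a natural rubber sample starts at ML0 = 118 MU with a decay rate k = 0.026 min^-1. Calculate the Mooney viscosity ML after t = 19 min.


ML = ML0 * exp(-k * t)
ML = 118 * exp(-0.026 * 19)
ML = 118 * 0.6102
ML = 72.0 MU

72.0 MU


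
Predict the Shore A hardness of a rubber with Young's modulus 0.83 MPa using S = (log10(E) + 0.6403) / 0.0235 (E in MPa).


log10(E) = 0.0235*S - 0.6403  =>  S = (log10(E) + 0.6403) / 0.0235
log10(0.83) = -0.080922
S = (-0.080922 + 0.6403) / 0.0235 = 0.559378 / 0.0235
S = 23.8

Shore A = 23.8


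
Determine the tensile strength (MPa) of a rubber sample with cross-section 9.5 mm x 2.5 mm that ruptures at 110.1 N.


Area = width * thickness = 9.5 * 2.5 = 23.75 mm^2
TS = force / area = 110.1 / 23.75 = 4.64 MPa

4.64 MPa


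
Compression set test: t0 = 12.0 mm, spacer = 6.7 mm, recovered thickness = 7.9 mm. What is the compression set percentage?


CS = (t0 - recovered) / (t0 - ts) * 100
= (12.0 - 7.9) / (12.0 - 6.7) * 100
= 4.1 / 5.3 * 100
= 77.4%

77.4%


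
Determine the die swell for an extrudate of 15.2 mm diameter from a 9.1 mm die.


Die swell ratio = D_extrudate / D_die
= 15.2 / 9.1
= 1.67

Die swell = 1.67


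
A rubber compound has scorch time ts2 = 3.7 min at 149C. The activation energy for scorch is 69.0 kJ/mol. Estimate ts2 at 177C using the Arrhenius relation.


Convert temperatures: T1 = 149 + 273.15 = 422.15 K, T2 = 177 + 273.15 = 450.15 K
ts2_new = 3.7 * exp(69000 / 8.314 * (1/450.15 - 1/422.15))
1/T2 - 1/T1 = -1.4734e-04
ts2_new = 1.09 min

1.09 min


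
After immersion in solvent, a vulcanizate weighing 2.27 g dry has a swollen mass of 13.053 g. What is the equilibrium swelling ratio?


Q = W_swollen / W_dry
Q = 13.053 / 2.27
Q = 5.75

Q = 5.75


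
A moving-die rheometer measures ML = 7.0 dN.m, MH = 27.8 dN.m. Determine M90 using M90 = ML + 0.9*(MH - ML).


M90 = ML + 0.9 * (MH - ML)
M90 = 7.0 + 0.9 * (27.8 - 7.0)
M90 = 7.0 + 0.9 * 20.8
M90 = 25.72 dN.m

25.72 dN.m


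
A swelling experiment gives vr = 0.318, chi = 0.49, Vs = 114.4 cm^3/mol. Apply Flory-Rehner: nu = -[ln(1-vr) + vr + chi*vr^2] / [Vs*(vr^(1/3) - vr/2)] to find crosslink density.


ln(1 - vr) = ln(1 - 0.318) = -0.3827
Numerator = -((-0.3827) + 0.318 + 0.49 * 0.318^2) = 0.0152
Denominator = 114.4 * (0.318^(1/3) - 0.318/2) = 59.8955
nu = 0.0152 / 59.8955 = 2.5336e-04 mol/cm^3

2.5336e-04 mol/cm^3


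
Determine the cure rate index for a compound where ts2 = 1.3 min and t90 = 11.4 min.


CRI = 100 / (t90 - ts2)
= 100 / (11.4 - 1.3)
= 100 / 10.1
= 9.9 min^-1

9.9 min^-1


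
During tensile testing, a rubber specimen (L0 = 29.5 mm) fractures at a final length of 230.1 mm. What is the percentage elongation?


Elongation = (Lf - L0) / L0 * 100
= (230.1 - 29.5) / 29.5 * 100
= 200.6 / 29.5 * 100
= 680.0%

680.0%


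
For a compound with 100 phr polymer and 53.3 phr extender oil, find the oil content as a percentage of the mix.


Oil % = oil / (100 + oil) * 100
= 53.3 / (100 + 53.3) * 100
= 53.3 / 153.3 * 100
= 34.77%

34.77%


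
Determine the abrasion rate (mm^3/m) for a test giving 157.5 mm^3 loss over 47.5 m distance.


Rate = volume_loss / distance
= 157.5 / 47.5
= 3.316 mm^3/m

3.316 mm^3/m


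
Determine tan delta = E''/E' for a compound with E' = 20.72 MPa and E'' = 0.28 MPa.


tan delta = E'' / E'
= 0.28 / 20.72
= 0.0135

tan delta = 0.0135


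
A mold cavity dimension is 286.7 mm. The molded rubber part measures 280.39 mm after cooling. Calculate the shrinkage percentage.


Shrinkage = (mold - part) / mold * 100
= (286.7 - 280.39) / 286.7 * 100
= 6.31 / 286.7 * 100
= 2.2%

2.2%


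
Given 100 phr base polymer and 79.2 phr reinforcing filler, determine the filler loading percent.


Filler % = filler / (rubber + filler) * 100
= 79.2 / (100 + 79.2) * 100
= 79.2 / 179.2 * 100
= 44.2%

44.2%


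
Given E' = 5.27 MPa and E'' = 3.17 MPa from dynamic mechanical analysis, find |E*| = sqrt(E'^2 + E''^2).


|E*| = sqrt(E'^2 + E''^2)
= sqrt(5.27^2 + 3.17^2)
= sqrt(27.7729 + 10.0489)
= 6.15 MPa

6.15 MPa


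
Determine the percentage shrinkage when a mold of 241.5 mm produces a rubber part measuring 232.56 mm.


Shrinkage = (mold - part) / mold * 100
= (241.5 - 232.56) / 241.5 * 100
= 8.94 / 241.5 * 100
= 3.7%

3.7%


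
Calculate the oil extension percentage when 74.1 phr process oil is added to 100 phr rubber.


Oil % = oil / (100 + oil) * 100
= 74.1 / (100 + 74.1) * 100
= 74.1 / 174.1 * 100
= 42.56%

42.56%


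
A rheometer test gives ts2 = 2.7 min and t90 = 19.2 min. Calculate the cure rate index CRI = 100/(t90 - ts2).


CRI = 100 / (t90 - ts2)
= 100 / (19.2 - 2.7)
= 100 / 16.5
= 6.06 min^-1

6.06 min^-1


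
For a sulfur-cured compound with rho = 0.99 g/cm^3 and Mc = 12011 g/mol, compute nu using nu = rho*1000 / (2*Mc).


nu = rho * 1000 / (2 * Mc)
nu = 0.99 * 1000 / (2 * 12011)
nu = 990.0 / 24022
nu = 0.0412 mol/L

0.0412 mol/L


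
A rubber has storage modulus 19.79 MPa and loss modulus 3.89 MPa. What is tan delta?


tan delta = E'' / E'
= 3.89 / 19.79
= 0.1966

tan delta = 0.1966


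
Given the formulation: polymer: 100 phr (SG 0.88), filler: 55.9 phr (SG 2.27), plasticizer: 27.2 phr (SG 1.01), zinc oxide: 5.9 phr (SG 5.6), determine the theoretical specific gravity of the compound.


Sum of weights = 189.0
Volume contributions:
  polymer: 100/0.88 = 113.6364
  filler: 55.9/2.27 = 24.6256
  plasticizer: 27.2/1.01 = 26.9307
  zinc oxide: 5.9/5.6 = 1.0536
Sum of volumes = 166.2462
SG = 189.0 / 166.2462 = 1.137

SG = 1.137


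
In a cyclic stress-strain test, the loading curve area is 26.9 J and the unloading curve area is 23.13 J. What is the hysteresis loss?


Hysteresis loss = loading - unloading
= 26.9 - 23.13
= 3.77 J

3.77 J


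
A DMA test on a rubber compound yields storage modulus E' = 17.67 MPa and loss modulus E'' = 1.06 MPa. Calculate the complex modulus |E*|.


|E*| = sqrt(E'^2 + E''^2)
= sqrt(17.67^2 + 1.06^2)
= sqrt(312.2289 + 1.1236)
= 17.702 MPa

17.702 MPa


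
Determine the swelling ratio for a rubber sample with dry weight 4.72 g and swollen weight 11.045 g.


Q = W_swollen / W_dry
Q = 11.045 / 4.72
Q = 2.34

Q = 2.34


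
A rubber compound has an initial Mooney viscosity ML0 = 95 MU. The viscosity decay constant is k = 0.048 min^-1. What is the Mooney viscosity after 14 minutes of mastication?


ML = ML0 * exp(-k * t)
ML = 95 * exp(-0.048 * 14)
ML = 95 * 0.5107
ML = 48.52 MU

48.52 MU


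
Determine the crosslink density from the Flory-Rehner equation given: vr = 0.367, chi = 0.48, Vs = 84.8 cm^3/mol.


ln(1 - vr) = ln(1 - 0.367) = -0.4573
Numerator = -((-0.4573) + 0.367 + 0.48 * 0.367^2) = 0.0256
Denominator = 84.8 * (0.367^(1/3) - 0.367/2) = 45.1526
nu = 0.0256 / 45.1526 = 5.6772e-04 mol/cm^3

5.6772e-04 mol/cm^3


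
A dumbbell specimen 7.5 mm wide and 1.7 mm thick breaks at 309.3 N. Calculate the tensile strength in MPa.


Area = width * thickness = 7.5 * 1.7 = 12.75 mm^2
TS = force / area = 309.3 / 12.75 = 24.26 MPa

24.26 MPa


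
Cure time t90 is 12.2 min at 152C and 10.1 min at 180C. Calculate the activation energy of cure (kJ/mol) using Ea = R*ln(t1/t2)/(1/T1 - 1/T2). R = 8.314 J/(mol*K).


T1 = 425.15 K, T2 = 453.15 K
1/T1 - 1/T2 = 1.4534e-04
ln(t1/t2) = ln(12.2/10.1) = 0.1889
Ea = 8.314 * 0.1889 / 1.4534e-04 = 10806.1086 J/mol
Ea = 10.81 kJ/mol

10.81 kJ/mol


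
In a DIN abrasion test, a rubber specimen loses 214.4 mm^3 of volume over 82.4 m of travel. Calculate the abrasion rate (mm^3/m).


Rate = volume_loss / distance
= 214.4 / 82.4
= 2.602 mm^3/m

2.602 mm^3/m


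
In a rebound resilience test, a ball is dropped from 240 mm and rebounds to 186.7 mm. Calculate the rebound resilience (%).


Resilience = h_rebound / h_drop * 100
= 186.7 / 240 * 100
= 77.8%

77.8%


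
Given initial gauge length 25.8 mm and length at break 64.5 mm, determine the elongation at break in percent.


Elongation = (Lf - L0) / L0 * 100
= (64.5 - 25.8) / 25.8 * 100
= 38.7 / 25.8 * 100
= 150.0%

150.0%


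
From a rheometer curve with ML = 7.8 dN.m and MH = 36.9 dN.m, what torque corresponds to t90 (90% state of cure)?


M90 = ML + 0.9 * (MH - ML)
M90 = 7.8 + 0.9 * (36.9 - 7.8)
M90 = 7.8 + 0.9 * 29.1
M90 = 33.99 dN.m

33.99 dN.m


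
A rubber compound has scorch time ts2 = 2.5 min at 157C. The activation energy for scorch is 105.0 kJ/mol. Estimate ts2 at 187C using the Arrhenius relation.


Convert temperatures: T1 = 157 + 273.15 = 430.15 K, T2 = 187 + 273.15 = 460.15 K
ts2_new = 2.5 * exp(105000 / 8.314 * (1/460.15 - 1/430.15))
1/T2 - 1/T1 = -1.5157e-04
ts2_new = 0.37 min

0.37 min


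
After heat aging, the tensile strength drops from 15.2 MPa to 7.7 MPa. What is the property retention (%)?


Retention = aged / original * 100
= 7.7 / 15.2 * 100
= 50.7%

50.7%


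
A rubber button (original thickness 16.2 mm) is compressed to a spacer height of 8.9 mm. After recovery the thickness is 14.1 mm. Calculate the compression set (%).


CS = (t0 - recovered) / (t0 - ts) * 100
= (16.2 - 14.1) / (16.2 - 8.9) * 100
= 2.1 / 7.3 * 100
= 28.8%

28.8%


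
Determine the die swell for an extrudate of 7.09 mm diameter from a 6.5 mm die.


Die swell ratio = D_extrudate / D_die
= 7.09 / 6.5
= 1.091

Die swell = 1.091


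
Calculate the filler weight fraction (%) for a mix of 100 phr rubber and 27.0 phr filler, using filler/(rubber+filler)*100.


Filler % = filler / (rubber + filler) * 100
= 27.0 / (100 + 27.0) * 100
= 27.0 / 127.0 * 100
= 21.26%

21.26%


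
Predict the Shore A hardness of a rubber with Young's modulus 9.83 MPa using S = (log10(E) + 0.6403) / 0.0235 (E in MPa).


log10(E) = 0.0235*S - 0.6403  =>  S = (log10(E) + 0.6403) / 0.0235
log10(9.83) = 0.992554
S = (0.992554 + 0.6403) / 0.0235 = 1.632854 / 0.0235
S = 69.5

Shore A = 69.5


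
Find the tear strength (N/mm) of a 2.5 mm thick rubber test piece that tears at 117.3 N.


Tear strength = force / thickness
= 117.3 / 2.5
= 46.92 N/mm

46.92 N/mm


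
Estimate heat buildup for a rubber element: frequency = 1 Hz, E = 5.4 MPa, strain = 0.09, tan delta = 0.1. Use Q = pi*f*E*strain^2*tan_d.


Q = pi * f * E * strain^2 * tan_d
= pi * 1 * 5.4 * 0.09^2 * 0.1
= pi * 1 * 5.4 * 0.0081 * 0.1
= 0.0137

Q = 0.0137


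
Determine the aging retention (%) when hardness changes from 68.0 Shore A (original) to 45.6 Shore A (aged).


Retention = aged / original * 100
= 45.6 / 68.0 * 100
= 67.1%

67.1%


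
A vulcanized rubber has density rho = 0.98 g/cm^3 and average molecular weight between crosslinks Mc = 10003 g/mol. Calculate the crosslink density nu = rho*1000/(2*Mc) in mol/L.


nu = rho * 1000 / (2 * Mc)
nu = 0.98 * 1000 / (2 * 10003)
nu = 980.0 / 20006
nu = 0.0490 mol/L

0.0490 mol/L


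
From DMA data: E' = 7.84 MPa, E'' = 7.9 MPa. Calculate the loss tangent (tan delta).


tan delta = E'' / E'
= 7.9 / 7.84
= 1.0077

tan delta = 1.0077


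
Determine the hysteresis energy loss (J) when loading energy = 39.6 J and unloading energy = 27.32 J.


Hysteresis loss = loading - unloading
= 39.6 - 27.32
= 12.28 J

12.28 J


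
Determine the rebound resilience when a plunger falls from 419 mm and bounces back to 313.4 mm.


Resilience = h_rebound / h_drop * 100
= 313.4 / 419 * 100
= 74.8%

74.8%


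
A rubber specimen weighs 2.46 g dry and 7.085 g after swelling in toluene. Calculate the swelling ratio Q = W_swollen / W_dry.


Q = W_swollen / W_dry
Q = 7.085 / 2.46
Q = 2.88

Q = 2.88


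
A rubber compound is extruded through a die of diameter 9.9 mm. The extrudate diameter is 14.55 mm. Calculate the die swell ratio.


Die swell ratio = D_extrudate / D_die
= 14.55 / 9.9
= 1.47

Die swell = 1.47


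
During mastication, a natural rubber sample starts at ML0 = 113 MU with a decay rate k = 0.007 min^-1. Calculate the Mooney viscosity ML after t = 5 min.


ML = ML0 * exp(-k * t)
ML = 113 * exp(-0.007 * 5)
ML = 113 * 0.9656
ML = 109.11 MU

109.11 MU


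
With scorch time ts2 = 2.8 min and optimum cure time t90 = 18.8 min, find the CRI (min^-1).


CRI = 100 / (t90 - ts2)
= 100 / (18.8 - 2.8)
= 100 / 16.0
= 6.25 min^-1

6.25 min^-1


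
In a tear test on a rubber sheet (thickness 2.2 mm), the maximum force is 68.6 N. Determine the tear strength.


Tear strength = force / thickness
= 68.6 / 2.2
= 31.18 N/mm

31.18 N/mm


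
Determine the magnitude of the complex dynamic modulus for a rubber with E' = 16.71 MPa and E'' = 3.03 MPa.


|E*| = sqrt(E'^2 + E''^2)
= sqrt(16.71^2 + 3.03^2)
= sqrt(279.2241 + 9.1809)
= 16.982 MPa

16.982 MPa


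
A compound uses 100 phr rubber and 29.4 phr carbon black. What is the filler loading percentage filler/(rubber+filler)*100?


Filler % = filler / (rubber + filler) * 100
= 29.4 / (100 + 29.4) * 100
= 29.4 / 129.4 * 100
= 22.72%

22.72%


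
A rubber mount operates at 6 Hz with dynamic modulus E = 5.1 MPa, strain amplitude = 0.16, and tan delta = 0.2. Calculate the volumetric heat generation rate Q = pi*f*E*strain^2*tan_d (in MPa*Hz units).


Q = pi * f * E * strain^2 * tan_d
= pi * 6 * 5.1 * 0.16^2 * 0.2
= pi * 6 * 5.1 * 0.0256 * 0.2
= 0.4922

Q = 0.4922


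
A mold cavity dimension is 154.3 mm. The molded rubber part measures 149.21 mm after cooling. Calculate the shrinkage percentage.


Shrinkage = (mold - part) / mold * 100
= (154.3 - 149.21) / 154.3 * 100
= 5.09 / 154.3 * 100
= 3.3%

3.3%


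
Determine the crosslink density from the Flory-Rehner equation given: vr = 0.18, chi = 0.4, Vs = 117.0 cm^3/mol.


ln(1 - vr) = ln(1 - 0.18) = -0.1985
Numerator = -((-0.1985) + 0.18 + 0.4 * 0.18^2) = 0.0055
Denominator = 117.0 * (0.18^(1/3) - 0.18/2) = 55.5307
nu = 0.0055 / 55.5307 = 9.8881e-05 mol/cm^3

9.8881e-05 mol/cm^3


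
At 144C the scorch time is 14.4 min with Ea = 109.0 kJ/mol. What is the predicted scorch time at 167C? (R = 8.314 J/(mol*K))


Convert temperatures: T1 = 144 + 273.15 = 417.15 K, T2 = 167 + 273.15 = 440.15 K
ts2_new = 14.4 * exp(109000 / 8.314 * (1/440.15 - 1/417.15))
1/T2 - 1/T1 = -1.2527e-04
ts2_new = 2.79 min

2.79 min


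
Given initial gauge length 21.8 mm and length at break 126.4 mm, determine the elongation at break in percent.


Elongation = (Lf - L0) / L0 * 100
= (126.4 - 21.8) / 21.8 * 100
= 104.6 / 21.8 * 100
= 479.8%

479.8%


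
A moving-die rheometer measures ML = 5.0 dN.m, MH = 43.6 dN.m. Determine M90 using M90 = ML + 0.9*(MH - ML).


M90 = ML + 0.9 * (MH - ML)
M90 = 5.0 + 0.9 * (43.6 - 5.0)
M90 = 5.0 + 0.9 * 38.6
M90 = 39.74 dN.m

39.74 dN.m


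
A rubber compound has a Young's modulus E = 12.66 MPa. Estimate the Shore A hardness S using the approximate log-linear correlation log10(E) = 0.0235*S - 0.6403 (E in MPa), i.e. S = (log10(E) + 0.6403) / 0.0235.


log10(E) = 0.0235*S - 0.6403  =>  S = (log10(E) + 0.6403) / 0.0235
log10(12.66) = 1.102434
S = (1.102434 + 0.6403) / 0.0235 = 1.742734 / 0.0235
S = 74.2

Shore A = 74.2


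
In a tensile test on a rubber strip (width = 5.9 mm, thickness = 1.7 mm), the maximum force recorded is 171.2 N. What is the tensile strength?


Area = width * thickness = 5.9 * 1.7 = 10.03 mm^2
TS = force / area = 171.2 / 10.03 = 17.07 MPa

17.07 MPa


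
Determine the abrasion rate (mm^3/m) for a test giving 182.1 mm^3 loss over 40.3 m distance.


Rate = volume_loss / distance
= 182.1 / 40.3
= 4.519 mm^3/m

4.519 mm^3/m


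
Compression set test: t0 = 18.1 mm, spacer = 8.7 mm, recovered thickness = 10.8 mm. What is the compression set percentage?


CS = (t0 - recovered) / (t0 - ts) * 100
= (18.1 - 10.8) / (18.1 - 8.7) * 100
= 7.3 / 9.4 * 100
= 77.7%

77.7%


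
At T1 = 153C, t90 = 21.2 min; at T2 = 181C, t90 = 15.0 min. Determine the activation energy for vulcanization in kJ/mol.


T1 = 426.15 K, T2 = 454.15 K
1/T1 - 1/T2 = 1.4468e-04
ln(t1/t2) = ln(21.2/15.0) = 0.3460
Ea = 8.314 * 0.3460 / 1.4468e-04 = 19880.5487 J/mol
Ea = 19.88 kJ/mol

19.88 kJ/mol


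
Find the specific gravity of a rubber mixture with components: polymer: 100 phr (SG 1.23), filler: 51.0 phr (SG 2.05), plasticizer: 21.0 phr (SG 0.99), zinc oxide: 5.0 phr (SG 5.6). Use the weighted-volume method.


Sum of weights = 177.0
Volume contributions:
  polymer: 100/1.23 = 81.3008
  filler: 51.0/2.05 = 24.8780
  plasticizer: 21.0/0.99 = 21.2121
  zinc oxide: 5.0/5.6 = 0.8929
Sum of volumes = 128.2838
SG = 177.0 / 128.2838 = 1.38

SG = 1.38


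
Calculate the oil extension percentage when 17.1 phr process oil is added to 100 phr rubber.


Oil % = oil / (100 + oil) * 100
= 17.1 / (100 + 17.1) * 100
= 17.1 / 117.1 * 100
= 14.6%

14.6%


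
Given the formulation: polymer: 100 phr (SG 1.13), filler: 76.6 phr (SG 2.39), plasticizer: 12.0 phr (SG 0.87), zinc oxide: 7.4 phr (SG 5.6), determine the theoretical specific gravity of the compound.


Sum of weights = 196.0
Volume contributions:
  polymer: 100/1.13 = 88.4956
  filler: 76.6/2.39 = 32.0502
  plasticizer: 12.0/0.87 = 13.7931
  zinc oxide: 7.4/5.6 = 1.3214
Sum of volumes = 135.6603
SG = 196.0 / 135.6603 = 1.445

SG = 1.445


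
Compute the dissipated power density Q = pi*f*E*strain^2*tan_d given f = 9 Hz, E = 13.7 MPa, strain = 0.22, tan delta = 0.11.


Q = pi * f * E * strain^2 * tan_d
= pi * 9 * 13.7 * 0.22^2 * 0.11
= pi * 9 * 13.7 * 0.0484 * 0.11
= 2.0623

Q = 2.0623


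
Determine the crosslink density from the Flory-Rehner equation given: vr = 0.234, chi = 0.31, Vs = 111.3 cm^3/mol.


ln(1 - vr) = ln(1 - 0.234) = -0.2666
Numerator = -((-0.2666) + 0.234 + 0.31 * 0.234^2) = 0.0156
Denominator = 111.3 * (0.234^(1/3) - 0.234/2) = 55.5636
nu = 0.0156 / 55.5636 = 2.8074e-04 mol/cm^3

2.8074e-04 mol/cm^3


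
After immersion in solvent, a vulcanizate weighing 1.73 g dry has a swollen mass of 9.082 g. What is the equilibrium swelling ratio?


Q = W_swollen / W_dry
Q = 9.082 / 1.73
Q = 5.25

Q = 5.25


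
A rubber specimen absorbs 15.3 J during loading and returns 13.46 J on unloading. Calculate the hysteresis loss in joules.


Hysteresis loss = loading - unloading
= 15.3 - 13.46
= 1.84 J

1.84 J


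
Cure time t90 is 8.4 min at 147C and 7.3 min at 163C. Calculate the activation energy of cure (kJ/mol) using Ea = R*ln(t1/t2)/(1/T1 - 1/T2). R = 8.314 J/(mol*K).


T1 = 420.15 K, T2 = 436.15 K
1/T1 - 1/T2 = 8.7313e-05
ln(t1/t2) = ln(8.4/7.3) = 0.1404
Ea = 8.314 * 0.1404 / 8.7313e-05 = 13364.8924 J/mol
Ea = 13.36 kJ/mol

13.36 kJ/mol


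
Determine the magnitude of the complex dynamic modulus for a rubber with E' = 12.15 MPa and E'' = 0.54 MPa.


|E*| = sqrt(E'^2 + E''^2)
= sqrt(12.15^2 + 0.54^2)
= sqrt(147.6225 + 0.2916)
= 12.162 MPa

12.162 MPa


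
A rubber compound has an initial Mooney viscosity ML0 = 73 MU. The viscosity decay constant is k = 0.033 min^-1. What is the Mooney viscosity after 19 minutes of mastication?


ML = ML0 * exp(-k * t)
ML = 73 * exp(-0.033 * 19)
ML = 73 * 0.5342
ML = 39.0 MU

39.0 MU


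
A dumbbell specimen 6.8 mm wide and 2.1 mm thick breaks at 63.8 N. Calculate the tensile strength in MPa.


Area = width * thickness = 6.8 * 2.1 = 14.28 mm^2
TS = force / area = 63.8 / 14.28 = 4.47 MPa

4.47 MPa


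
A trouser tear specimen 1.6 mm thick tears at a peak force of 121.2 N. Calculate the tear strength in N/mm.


Tear strength = force / thickness
= 121.2 / 1.6
= 75.75 N/mm

75.75 N/mm


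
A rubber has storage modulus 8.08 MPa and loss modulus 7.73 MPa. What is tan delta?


tan delta = E'' / E'
= 7.73 / 8.08
= 0.9567

tan delta = 0.9567


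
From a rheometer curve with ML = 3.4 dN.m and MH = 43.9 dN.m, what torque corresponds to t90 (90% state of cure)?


M90 = ML + 0.9 * (MH - ML)
M90 = 3.4 + 0.9 * (43.9 - 3.4)
M90 = 3.4 + 0.9 * 40.5
M90 = 39.85 dN.m

39.85 dN.m


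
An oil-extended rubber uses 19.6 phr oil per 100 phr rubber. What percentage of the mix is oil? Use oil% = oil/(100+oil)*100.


Oil % = oil / (100 + oil) * 100
= 19.6 / (100 + 19.6) * 100
= 19.6 / 119.6 * 100
= 16.39%

16.39%


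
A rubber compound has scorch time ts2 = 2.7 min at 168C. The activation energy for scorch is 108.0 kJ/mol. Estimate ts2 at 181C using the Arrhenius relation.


Convert temperatures: T1 = 168 + 273.15 = 441.15 K, T2 = 181 + 273.15 = 454.15 K
ts2_new = 2.7 * exp(108000 / 8.314 * (1/454.15 - 1/441.15))
1/T2 - 1/T1 = -6.4887e-05
ts2_new = 1.16 min

1.16 min


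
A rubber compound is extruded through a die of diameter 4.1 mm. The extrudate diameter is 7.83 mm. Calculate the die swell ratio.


Die swell ratio = D_extrudate / D_die
= 7.83 / 4.1
= 1.91

Die swell = 1.91


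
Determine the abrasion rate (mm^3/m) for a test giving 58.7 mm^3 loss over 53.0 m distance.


Rate = volume_loss / distance
= 58.7 / 53.0
= 1.108 mm^3/m

1.108 mm^3/m


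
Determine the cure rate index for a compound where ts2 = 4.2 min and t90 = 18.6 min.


CRI = 100 / (t90 - ts2)
= 100 / (18.6 - 4.2)
= 100 / 14.4
= 6.94 min^-1

6.94 min^-1


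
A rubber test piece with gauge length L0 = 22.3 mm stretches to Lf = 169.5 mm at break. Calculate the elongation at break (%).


Elongation = (Lf - L0) / L0 * 100
= (169.5 - 22.3) / 22.3 * 100
= 147.2 / 22.3 * 100
= 660.1%

660.1%


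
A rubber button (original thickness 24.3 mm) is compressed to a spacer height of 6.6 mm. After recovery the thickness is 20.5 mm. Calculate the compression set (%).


CS = (t0 - recovered) / (t0 - ts) * 100
= (24.3 - 20.5) / (24.3 - 6.6) * 100
= 3.8 / 17.7 * 100
= 21.5%

21.5%


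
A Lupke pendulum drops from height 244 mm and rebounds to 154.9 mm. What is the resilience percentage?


Resilience = h_rebound / h_drop * 100
= 154.9 / 244 * 100
= 63.5%

63.5%


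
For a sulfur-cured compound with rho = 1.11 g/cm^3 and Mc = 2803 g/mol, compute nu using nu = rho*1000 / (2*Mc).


nu = rho * 1000 / (2 * Mc)
nu = 1.11 * 1000 / (2 * 2803)
nu = 1110.0 / 5606
nu = 0.1980 mol/L

0.1980 mol/L


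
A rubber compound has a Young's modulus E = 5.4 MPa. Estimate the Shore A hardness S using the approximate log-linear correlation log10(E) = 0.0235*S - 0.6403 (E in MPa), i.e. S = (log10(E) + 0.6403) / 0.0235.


log10(E) = 0.0235*S - 0.6403  =>  S = (log10(E) + 0.6403) / 0.0235
log10(5.4) = 0.732394
S = (0.732394 + 0.6403) / 0.0235 = 1.372694 / 0.0235
S = 58.4

Shore A = 58.4


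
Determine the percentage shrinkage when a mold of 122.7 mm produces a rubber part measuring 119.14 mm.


Shrinkage = (mold - part) / mold * 100
= (122.7 - 119.14) / 122.7 * 100
= 3.56 / 122.7 * 100
= 2.9%

2.9%


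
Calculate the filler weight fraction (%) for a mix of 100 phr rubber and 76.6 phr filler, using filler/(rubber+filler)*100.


Filler % = filler / (rubber + filler) * 100
= 76.6 / (100 + 76.6) * 100
= 76.6 / 176.6 * 100
= 43.37%

43.37%


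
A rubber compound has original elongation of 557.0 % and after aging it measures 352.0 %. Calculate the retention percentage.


Retention = aged / original * 100
= 352.0 / 557.0 * 100
= 63.2%

63.2%


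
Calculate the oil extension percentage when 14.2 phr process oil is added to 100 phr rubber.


Oil % = oil / (100 + oil) * 100
= 14.2 / (100 + 14.2) * 100
= 14.2 / 114.2 * 100
= 12.43%

12.43%


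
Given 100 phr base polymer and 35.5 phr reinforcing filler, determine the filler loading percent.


Filler % = filler / (rubber + filler) * 100
= 35.5 / (100 + 35.5) * 100
= 35.5 / 135.5 * 100
= 26.2%

26.2%


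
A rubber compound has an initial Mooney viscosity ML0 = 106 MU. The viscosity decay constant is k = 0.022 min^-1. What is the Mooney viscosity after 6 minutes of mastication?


ML = ML0 * exp(-k * t)
ML = 106 * exp(-0.022 * 6)
ML = 106 * 0.8763
ML = 92.89 MU

92.89 MU


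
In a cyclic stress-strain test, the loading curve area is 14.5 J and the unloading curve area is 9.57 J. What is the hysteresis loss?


Hysteresis loss = loading - unloading
= 14.5 - 9.57
= 4.93 J

4.93 J


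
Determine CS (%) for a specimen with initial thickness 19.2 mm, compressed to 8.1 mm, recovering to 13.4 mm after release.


CS = (t0 - recovered) / (t0 - ts) * 100
= (19.2 - 13.4) / (19.2 - 8.1) * 100
= 5.8 / 11.1 * 100
= 52.3%

52.3%


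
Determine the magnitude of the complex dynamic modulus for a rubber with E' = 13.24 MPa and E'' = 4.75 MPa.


|E*| = sqrt(E'^2 + E''^2)
= sqrt(13.24^2 + 4.75^2)
= sqrt(175.2976 + 22.5625)
= 14.066 MPa

14.066 MPa


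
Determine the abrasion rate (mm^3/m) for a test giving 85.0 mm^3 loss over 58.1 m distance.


Rate = volume_loss / distance
= 85.0 / 58.1
= 1.463 mm^3/m

1.463 mm^3/m


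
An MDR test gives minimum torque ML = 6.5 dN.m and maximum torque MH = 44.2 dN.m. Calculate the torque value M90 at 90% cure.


M90 = ML + 0.9 * (MH - ML)
M90 = 6.5 + 0.9 * (44.2 - 6.5)
M90 = 6.5 + 0.9 * 37.7
M90 = 40.43 dN.m

40.43 dN.m


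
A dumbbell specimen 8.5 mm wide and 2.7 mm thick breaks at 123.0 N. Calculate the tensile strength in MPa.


Area = width * thickness = 8.5 * 2.7 = 22.95 mm^2
TS = force / area = 123.0 / 22.95 = 5.36 MPa

5.36 MPa


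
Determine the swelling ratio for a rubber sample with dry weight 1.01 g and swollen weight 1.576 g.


Q = W_swollen / W_dry
Q = 1.576 / 1.01
Q = 1.56

Q = 1.56


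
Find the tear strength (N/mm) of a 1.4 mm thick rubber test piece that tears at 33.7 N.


Tear strength = force / thickness
= 33.7 / 1.4
= 24.07 N/mm

24.07 N/mm


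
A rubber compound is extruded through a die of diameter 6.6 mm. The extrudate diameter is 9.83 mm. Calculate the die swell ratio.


Die swell ratio = D_extrudate / D_die
= 9.83 / 6.6
= 1.489

Die swell = 1.489


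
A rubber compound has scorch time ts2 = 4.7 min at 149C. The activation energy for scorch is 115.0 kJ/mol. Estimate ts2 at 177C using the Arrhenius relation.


Convert temperatures: T1 = 149 + 273.15 = 422.15 K, T2 = 177 + 273.15 = 450.15 K
ts2_new = 4.7 * exp(115000 / 8.314 * (1/450.15 - 1/422.15))
1/T2 - 1/T1 = -1.4734e-04
ts2_new = 0.61 min

0.61 min


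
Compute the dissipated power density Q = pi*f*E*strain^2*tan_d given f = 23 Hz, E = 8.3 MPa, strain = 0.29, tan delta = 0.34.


Q = pi * f * E * strain^2 * tan_d
= pi * 23 * 8.3 * 0.29^2 * 0.34
= pi * 23 * 8.3 * 0.0841 * 0.34
= 17.1487

Q = 17.1487


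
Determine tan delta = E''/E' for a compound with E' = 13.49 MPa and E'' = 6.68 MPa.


tan delta = E'' / E'
= 6.68 / 13.49
= 0.4952

tan delta = 0.4952


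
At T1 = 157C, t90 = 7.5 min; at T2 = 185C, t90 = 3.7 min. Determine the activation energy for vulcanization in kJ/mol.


T1 = 430.15 K, T2 = 458.15 K
1/T1 - 1/T2 = 1.4208e-04
ln(t1/t2) = ln(7.5/3.7) = 0.7066
Ea = 8.314 * 0.7066 / 1.4208e-04 = 41346.1356 J/mol
Ea = 41.35 kJ/mol

41.35 kJ/mol


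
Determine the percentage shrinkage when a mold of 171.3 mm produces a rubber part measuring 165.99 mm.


Shrinkage = (mold - part) / mold * 100
= (171.3 - 165.99) / 171.3 * 100
= 5.31 / 171.3 * 100
= 3.1%

3.1%


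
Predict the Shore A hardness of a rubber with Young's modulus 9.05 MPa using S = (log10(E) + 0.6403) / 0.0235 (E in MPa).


log10(E) = 0.0235*S - 0.6403  =>  S = (log10(E) + 0.6403) / 0.0235
log10(9.05) = 0.956649
S = (0.956649 + 0.6403) / 0.0235 = 1.596949 / 0.0235
S = 68.0

Shore A = 68.0


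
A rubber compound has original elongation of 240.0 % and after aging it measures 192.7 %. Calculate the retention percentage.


Retention = aged / original * 100
= 192.7 / 240.0 * 100
= 80.3%

80.3%


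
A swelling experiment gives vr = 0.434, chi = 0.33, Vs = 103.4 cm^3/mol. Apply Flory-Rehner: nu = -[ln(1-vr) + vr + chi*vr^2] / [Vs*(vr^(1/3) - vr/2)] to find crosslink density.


ln(1 - vr) = ln(1 - 0.434) = -0.5692
Numerator = -((-0.5692) + 0.434 + 0.33 * 0.434^2) = 0.0730
Denominator = 103.4 * (0.434^(1/3) - 0.434/2) = 55.8481
nu = 0.0730 / 55.8481 = 0.0013 mol/cm^3

0.0013 mol/cm^3


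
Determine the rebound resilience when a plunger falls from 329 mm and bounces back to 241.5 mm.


Resilience = h_rebound / h_drop * 100
= 241.5 / 329 * 100
= 73.4%

73.4%


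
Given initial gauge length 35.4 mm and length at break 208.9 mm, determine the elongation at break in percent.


Elongation = (Lf - L0) / L0 * 100
= (208.9 - 35.4) / 35.4 * 100
= 173.5 / 35.4 * 100
= 490.1%

490.1%


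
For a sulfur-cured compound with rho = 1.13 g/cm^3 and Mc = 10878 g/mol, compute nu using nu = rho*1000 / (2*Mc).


nu = rho * 1000 / (2 * Mc)
nu = 1.13 * 1000 / (2 * 10878)
nu = 1130.0 / 21756
nu = 0.0519 mol/L

0.0519 mol/L


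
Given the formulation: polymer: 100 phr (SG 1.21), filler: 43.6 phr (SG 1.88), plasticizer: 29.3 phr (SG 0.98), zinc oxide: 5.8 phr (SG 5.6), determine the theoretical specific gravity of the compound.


Sum of weights = 178.7
Volume contributions:
  polymer: 100/1.21 = 82.6446
  filler: 43.6/1.88 = 23.1915
  plasticizer: 29.3/0.98 = 29.8980
  zinc oxide: 5.8/5.6 = 1.0357
Sum of volumes = 136.7698
SG = 178.7 / 136.7698 = 1.307

SG = 1.307


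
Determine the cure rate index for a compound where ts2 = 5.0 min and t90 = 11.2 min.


CRI = 100 / (t90 - ts2)
= 100 / (11.2 - 5.0)
= 100 / 6.2
= 16.13 min^-1

16.13 min^-1


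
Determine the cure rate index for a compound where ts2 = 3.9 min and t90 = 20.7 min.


CRI = 100 / (t90 - ts2)
= 100 / (20.7 - 3.9)
= 100 / 16.8
= 5.95 min^-1

5.95 min^-1


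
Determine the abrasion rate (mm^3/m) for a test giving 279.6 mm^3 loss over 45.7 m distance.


Rate = volume_loss / distance
= 279.6 / 45.7
= 6.118 mm^3/m

6.118 mm^3/m


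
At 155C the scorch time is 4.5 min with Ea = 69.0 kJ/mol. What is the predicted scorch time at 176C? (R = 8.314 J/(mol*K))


Convert temperatures: T1 = 155 + 273.15 = 428.15 K, T2 = 176 + 273.15 = 449.15 K
ts2_new = 4.5 * exp(69000 / 8.314 * (1/449.15 - 1/428.15))
1/T2 - 1/T1 = -1.0920e-04
ts2_new = 1.82 min

1.82 min


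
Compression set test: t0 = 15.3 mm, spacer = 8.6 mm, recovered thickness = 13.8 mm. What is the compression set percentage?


CS = (t0 - recovered) / (t0 - ts) * 100
= (15.3 - 13.8) / (15.3 - 8.6) * 100
= 1.5 / 6.7 * 100
= 22.4%

22.4%


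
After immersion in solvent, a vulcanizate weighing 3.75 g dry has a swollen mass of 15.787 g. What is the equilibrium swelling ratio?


Q = W_swollen / W_dry
Q = 15.787 / 3.75
Q = 4.21

Q = 4.21


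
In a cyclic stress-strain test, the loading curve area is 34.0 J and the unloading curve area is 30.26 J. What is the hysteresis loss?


Hysteresis loss = loading - unloading
= 34.0 - 30.26
= 3.74 J

3.74 J


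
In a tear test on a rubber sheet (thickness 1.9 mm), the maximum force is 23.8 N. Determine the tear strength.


Tear strength = force / thickness
= 23.8 / 1.9
= 12.53 N/mm

12.53 N/mm


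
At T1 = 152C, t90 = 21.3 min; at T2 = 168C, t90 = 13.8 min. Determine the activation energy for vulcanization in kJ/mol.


T1 = 425.15 K, T2 = 441.15 K
1/T1 - 1/T2 = 8.5308e-05
ln(t1/t2) = ln(21.3/13.8) = 0.4340
Ea = 8.314 * 0.4340 / 8.5308e-05 = 42300.6206 J/mol
Ea = 42.3 kJ/mol

42.3 kJ/mol


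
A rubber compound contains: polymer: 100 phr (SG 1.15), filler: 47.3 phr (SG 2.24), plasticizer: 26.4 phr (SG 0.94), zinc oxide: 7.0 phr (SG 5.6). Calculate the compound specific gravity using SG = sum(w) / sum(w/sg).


Sum of weights = 180.7
Volume contributions:
  polymer: 100/1.15 = 86.9565
  filler: 47.3/2.24 = 21.1161
  plasticizer: 26.4/0.94 = 28.0851
  zinc oxide: 7.0/5.6 = 1.2500
Sum of volumes = 137.4077
SG = 180.7 / 137.4077 = 1.315

SG = 1.315


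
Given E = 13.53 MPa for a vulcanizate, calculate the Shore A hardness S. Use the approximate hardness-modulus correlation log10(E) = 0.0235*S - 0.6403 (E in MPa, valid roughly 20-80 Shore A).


log10(E) = 0.0235*S - 0.6403  =>  S = (log10(E) + 0.6403) / 0.0235
log10(13.53) = 1.131298
S = (1.131298 + 0.6403) / 0.0235 = 1.771598 / 0.0235
S = 75.4

Shore A = 75.4


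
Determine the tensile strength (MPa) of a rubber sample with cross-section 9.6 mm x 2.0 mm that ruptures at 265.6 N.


Area = width * thickness = 9.6 * 2.0 = 19.2 mm^2
TS = force / area = 265.6 / 19.2 = 13.83 MPa

13.83 MPa


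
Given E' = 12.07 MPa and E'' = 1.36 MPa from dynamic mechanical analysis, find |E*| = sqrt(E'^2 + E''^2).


|E*| = sqrt(E'^2 + E''^2)
= sqrt(12.07^2 + 1.36^2)
= sqrt(145.6849 + 1.8496)
= 12.146 MPa

12.146 MPa


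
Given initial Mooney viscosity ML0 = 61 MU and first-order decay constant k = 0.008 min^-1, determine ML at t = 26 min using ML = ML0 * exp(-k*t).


ML = ML0 * exp(-k * t)
ML = 61 * exp(-0.008 * 26)
ML = 61 * 0.8122
ML = 49.54 MU

49.54 MU
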